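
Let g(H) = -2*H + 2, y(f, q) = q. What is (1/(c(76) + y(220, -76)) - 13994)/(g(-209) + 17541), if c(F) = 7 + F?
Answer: -97957/125727 ≈ -0.77912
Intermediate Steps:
g(H) = 2 - 2*H
(1/(c(76) + y(220, -76)) - 13994)/(g(-209) + 17541) = (1/((7 + 76) - 76) - 13994)/((2 - 2*(-209)) + 17541) = (1/(83 - 76) - 13994)/((2 + 418) + 17541) = (1/7 - 13994)/(420 + 17541) = (⅐ - 13994)/17961 = -97957/7*1/17961 = -97957/125727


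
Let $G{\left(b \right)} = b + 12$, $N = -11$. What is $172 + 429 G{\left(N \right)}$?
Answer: $601$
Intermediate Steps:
$G{\left(b \right)} = 12 + b$
$172 + 429 G{\left(N \right)} = 172 + 429 \left(12 - 11\right) = 172 + 429 \cdot 1 = 172 + 429 = 601$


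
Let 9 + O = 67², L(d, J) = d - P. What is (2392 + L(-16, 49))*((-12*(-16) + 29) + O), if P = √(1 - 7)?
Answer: 11169576 - 4701*I*√6 ≈ 1.117e+7 - 11515.0*I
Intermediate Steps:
P = I*√6 (P = √(-6) = I*√6 ≈ 2.4495*I)
L(d, J) = d - I*√6
O = 4480 (O = -9 + 67² = -9 + 4489 = 4480)
(2392 + L(-16, 49))*((-12*(-16) + 29) + O) = (2392 + (-16 - I*√6))*((-12*(-16) + 29) + 4480) = (2376 - I*√6)*((192 + 29) + 4480) = (2376 - I*√6)*(221 + 4480) = (2376 - I*√6)*4701 = 11169576 - 4701*I*√6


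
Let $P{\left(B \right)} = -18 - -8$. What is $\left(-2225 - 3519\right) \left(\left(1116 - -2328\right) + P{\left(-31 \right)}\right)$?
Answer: $-19724896$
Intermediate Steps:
$P{\left(B \right)} = -10$ ($P{\left(B \right)} = -18 + 8 = -10$)
$\left(-2225 - 3519\right) \left(\left(1116 - -2328\right) + P{\left(-31 \right)}\right) = \left(-2225 - 3519\right) \left(\left(1116 - -2328\right) - 10\right) = - 5744 \left(\left(1116 + 2328\right) - 10\right) = - 5744 \left(3444 - 10\right) = \left(-5744\right) 3434 = -19724896$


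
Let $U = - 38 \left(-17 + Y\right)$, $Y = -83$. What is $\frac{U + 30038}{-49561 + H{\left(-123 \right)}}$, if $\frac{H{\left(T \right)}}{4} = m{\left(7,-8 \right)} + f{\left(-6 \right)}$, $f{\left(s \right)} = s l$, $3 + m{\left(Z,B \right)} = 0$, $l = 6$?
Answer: $- \frac{33838}{49717} \approx -0.68061$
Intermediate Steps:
$m{\left(Z,B \right)} = -3$ ($m{\left(Z,B \right)} = -3 + 0 = -3$)
$f{\left(s \right)} = 6 s$ ($f{\left(s \right)} = s 6 = 6 s$)
$H{\left(T \right)} = -156$ ($H{\left(T \right)} = 4 \left(-3 + 6 \left(-6\right)\right) = 4 \left(-3 - 36\right) = 4 \left(-39\right) = -156$)
$U = 3800$ ($U = - 38 \left(-17 - 83\right) = \left(-38\right) \left(-100\right) = 3800$)
$\frac{U + 30038}{-49561 + H{\left(-123 \right)}} = \frac{3800 + 30038}{-49561 - 156} = \frac{33838}{-49717} = 33838 \left(- \frac{1}{49717}\right) = - \frac{33838}{49717}$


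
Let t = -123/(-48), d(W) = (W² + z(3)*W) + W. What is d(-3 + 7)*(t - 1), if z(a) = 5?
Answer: 125/2 ≈ 62.500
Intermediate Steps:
d(W) = W² + 6*W (d(W) = (W² + 5*W) + W = W² + 6*W)
t = 41/16 (t = -123*(-1/48) = 41/16 ≈ 2.5625)
d(-3 + 7)*(t - 1) = ((-3 + 7)*(6 + (-3 + 7)))*(41/16 - 1) = (4*(6 + 4))*(25/16) = (4*10)*(25/16) = 40*(25/16) = 125/2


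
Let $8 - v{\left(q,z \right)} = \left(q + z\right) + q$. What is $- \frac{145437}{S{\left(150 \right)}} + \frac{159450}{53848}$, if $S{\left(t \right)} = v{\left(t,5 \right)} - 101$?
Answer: $\frac{1973738169}{5357876} \approx 368.38$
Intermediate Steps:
$v{\left(q,z \right)} = 8 - z - 2 q$ ($v{\left(q,z \right)} = 8 - \left(\left(q + z\right) + q\right) = 8 - \left(z + 2 q\right) = 8 - z - 2 q$)
$S{\left(t \right)} = -98 - 2 t$ ($S{\left(t \right)} = \left(8 - 5 - 2 t\right) - 101 = \left(3 - 2 t\right) - 101 = -98 - 2 t$)
$- \frac{145437}{S{\left(150 \right)}} + \frac{159450}{53848} = - \frac{145437}{-98 - 300} + \frac{159450}{53848} = - \frac{145437}{-98 - 300} + 159450 \cdot \frac{1}{53848} = - \frac{145437}{-398} + \frac{79725}{26924} = \left(-145437\right) \left(- \frac{1}{398}\right) + \frac{79725}{26924} = \frac{145437}{398} + \frac{79725}{26924} = \frac{1973738169}{5357876}$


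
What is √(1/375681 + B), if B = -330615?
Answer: I*√46661749312217334/375681 ≈ 574.99*I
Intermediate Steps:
√(1/375681 + B) = √(1/375681 - 330615) = √(-124205773814/375681) = I*√46661749312217334/375681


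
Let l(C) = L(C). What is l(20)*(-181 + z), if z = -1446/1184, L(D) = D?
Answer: -539375/148 ≈ -3644.4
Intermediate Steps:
l(C) = C
z = -723/592 (z = -1446*1/1184 = -723/592 ≈ -1.2213)
l(20)*(-181 + z) = 20*(-181 - 723/592) = 20*(-107875/592) = -539375/148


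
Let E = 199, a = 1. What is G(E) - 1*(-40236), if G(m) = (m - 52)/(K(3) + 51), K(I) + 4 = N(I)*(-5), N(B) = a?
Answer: 80479/2 ≈ 40240.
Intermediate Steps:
N(B) = 1
K(I) = -9 (K(I) = -4 + 1*(-5) = -4 - 5 = -9)
G(m) = -26/21 + m/42 (G(m) = (m - 52)/(-9 + 51) = (-52 + m)/42 = (-52 + m)*(1/42) = -26/21 + m/42)
G(E) - 1*(-40236) = (-26/21 + (1/42)*199) - 1*(-40236) = (-26/21 + 199/42) + 40236 = 7/2 + 40236 = 80479/2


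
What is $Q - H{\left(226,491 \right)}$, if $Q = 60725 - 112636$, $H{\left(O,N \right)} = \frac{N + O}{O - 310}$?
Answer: $- \frac{1453269}{28} \approx -51902.0$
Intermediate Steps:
$H{\left(O,N \right)} = \frac{N + O}{-310 + O}$
$Q = -51911$ ($Q = 60725 - 112636 = -51911$)
$Q - H{\left(226,491 \right)} = -51911 - \frac{491 + 226}{-310 + 226} = -51911 - \frac{1}{-84} \cdot 717 = -51911 - \left(- \frac{1}{84}\right) 717 = -51911 - - \frac{239}{28} = -51911 + \frac{239}{28} = - \frac{1453269}{28}$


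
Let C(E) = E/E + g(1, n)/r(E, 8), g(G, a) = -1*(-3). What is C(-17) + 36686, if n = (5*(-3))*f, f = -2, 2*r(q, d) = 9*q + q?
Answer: 3118392/85 ≈ 36687.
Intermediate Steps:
r(q, d) = 5*q (r(q, d) = (9*q + q)/2 = (10*q)/2 = 5*q)
n = 30 (n = (5*(-3))*(-2) = -15*(-2) = 30)
g(G, a) = 3
C(E) = 1 + 3/(5*E) (C(E) = E/E + 3/((5*E)) = 1 + 3*(1/(5*E)) = 1 + 3/(5*E))
C(-17) + 36686 = (⅗ - 17)/(-17) + 36686 = -1/17*(-82/5) + 36686 = 82/85 + 36686 = 3118392/85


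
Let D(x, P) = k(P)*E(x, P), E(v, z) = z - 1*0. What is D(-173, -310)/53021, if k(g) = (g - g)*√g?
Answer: 0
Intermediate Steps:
k(g) = 0 (k(g) = 0*√g = 0)
E(v, z) = z (E(v, z) = z + 0 = z)
D(x, P) = 0 (D(x, P) = 0*P = 0)
D(-173, -310)/53021 = 0/53021 = 0*(1/53021) = 0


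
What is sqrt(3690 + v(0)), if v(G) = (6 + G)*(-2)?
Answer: sqrt(3678) ≈ 60.646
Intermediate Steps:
v(G) = -12 - 2*G
sqrt(3690 + v(0)) = sqrt(3690 + (-12 - 2*0)) = sqrt(3690 + (-12 + 0)) = sqrt(3690 - 12) = sqrt(3678)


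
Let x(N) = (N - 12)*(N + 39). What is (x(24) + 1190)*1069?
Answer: 2080274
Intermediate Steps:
x(N) = (-12 + N)*(39 + N)
(x(24) + 1190)*1069 = ((-468 + 24**2 + 27*24) + 1190)*1069 = ((-468 + 576 + 648) + 1190)*1069 = (756 + 1190)*1069 = 1946*1069 = 2080274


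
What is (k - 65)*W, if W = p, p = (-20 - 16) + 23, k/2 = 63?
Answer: -793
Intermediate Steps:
k = 126 (k = 2*63 = 126)
p = -13 (p = -36 + 23 = -13)
W = -13
(k - 65)*W = (126 - 65)*(-13) = 61*(-13) = -793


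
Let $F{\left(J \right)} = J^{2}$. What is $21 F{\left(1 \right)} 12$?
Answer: $252$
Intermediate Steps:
$21 F{\left(1 \right)} 12 = 21 \cdot 1^{2} \cdot 12 = 21 \cdot 1 \cdot 12 = 21 \cdot 12 = 252$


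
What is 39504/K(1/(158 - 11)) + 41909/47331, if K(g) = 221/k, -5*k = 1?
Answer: -1823454379/52300755 ≈ -34.865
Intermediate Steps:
k = -⅕ (k = -⅕*1 = -⅕ ≈ -0.20000)
K(g) = -1105 (K(g) = 221/(-⅕) = 221*(-5) = -1105)
39504/K(1/(158 - 11)) + 41909/47331 = 39504/(-1105) + 41909/47331 = 39504*(-1/1105) + 41909*(1/47331) = -39504/1105 + 41909/47331 = -1823454379/52300755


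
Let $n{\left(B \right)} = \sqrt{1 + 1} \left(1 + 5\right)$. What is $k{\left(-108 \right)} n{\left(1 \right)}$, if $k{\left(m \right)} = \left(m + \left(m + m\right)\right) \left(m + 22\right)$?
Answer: $167184 \sqrt{2} \approx 2.3643 \cdot 10^{5}$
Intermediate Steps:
$n{\left(B \right)} = 6 \sqrt{2}$ ($n{\left(B \right)} = \sqrt{2} \cdot 6 = 6 \sqrt{2}$)
$k{\left(m \right)} = 3 m \left(22 + m\right)$ ($k{\left(m \right)} = \left(m + 2 m\right) \left(22 + m\right) = 3 m \left(22 + m\right)$)
$k{\left(-108 \right)} n{\left(1 \right)} = 3 \left(-108\right) \left(22 - 108\right) 6 \sqrt{2} = 3 \left(-108\right) \left(-86\right) 6 \sqrt{2} = 27864 \cdot 6 \sqrt{2} = 167184 \sqrt{2}$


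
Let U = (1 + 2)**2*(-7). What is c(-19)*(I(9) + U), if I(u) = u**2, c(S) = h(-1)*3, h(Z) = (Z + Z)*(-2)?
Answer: 216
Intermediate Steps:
h(Z) = -4*Z (h(Z) = (2*Z)*(-2) = -4*Z)
c(S) = 12 (c(S) = -4*(-1)*3 = 4*3 = 12)
U = -63 (U = 3**2*(-7) = 9*(-7) = -63)
c(-19)*(I(9) + U) = 12*(9**2 - 63) = 12*(81 - 63) = 12*18 = 216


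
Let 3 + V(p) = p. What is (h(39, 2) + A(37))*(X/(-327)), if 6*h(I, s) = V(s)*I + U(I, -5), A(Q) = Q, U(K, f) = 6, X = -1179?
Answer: 24759/218 ≈ 113.57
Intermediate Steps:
V(p) = -3 + p
h(I, s) = 1 + I*(-3 + s)/6 (h(I, s) = ((-3 + s)*I + 6)/6 = (I*(-3 + s) + 6)/6 = (6 + I*(-3 + s))/6 = 1 + I*(-3 + s)/6)
(h(39, 2) + A(37))*(X/(-327)) = ((1 + (⅙)*39*(-3 + 2)) + 37)*(-1179/(-327)) = ((1 + (⅙)*39*(-1)) + 37)*(-1179*(-1/327)) = ((1 - 13/2) + 37)*(393/109) = (-11/2 + 37)*(393/109) = (63/2)*(393/109) = 24759/218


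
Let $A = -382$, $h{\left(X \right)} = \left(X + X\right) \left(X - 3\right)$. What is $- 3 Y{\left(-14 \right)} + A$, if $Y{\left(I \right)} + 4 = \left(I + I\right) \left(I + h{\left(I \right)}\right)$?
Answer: $38438$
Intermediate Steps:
$h{\left(X \right)} = 2 X \left(-3 + X\right)$
$Y{\left(I \right)} = -4 + 2 I \left(I + 2 I \left(-3 + I\right)\right)$ ($Y{\left(I \right)} = -4 + \left(I + I\right) \left(I + 2 I \left(-3 + I\right)\right) = -4 + 2 I \left(I + 2 I \left(-3 + I\right)\right)$)
$- 3 Y{\left(-14 \right)} + A = - 3 \left(-4 - 10 \left(-14\right)^{2} + 4 \left(-14\right)^{3}\right) - 382 = - 3 \left(-4 - 1960 + 4 \left(-2744\right)\right) - 382 = - 3 \left(-4 - 1960 - 10976\right) - 382 = \left(-3\right) \left(-12940\right) - 382 = 38820 - 382 = 38438$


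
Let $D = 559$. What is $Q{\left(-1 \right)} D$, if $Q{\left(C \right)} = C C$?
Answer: $559$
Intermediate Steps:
$Q{\left(C \right)} = C^{2}$
$Q{\left(-1 \right)} D = \left(-1\right)^{2} \cdot 559 = 1 \cdot 559 = 559$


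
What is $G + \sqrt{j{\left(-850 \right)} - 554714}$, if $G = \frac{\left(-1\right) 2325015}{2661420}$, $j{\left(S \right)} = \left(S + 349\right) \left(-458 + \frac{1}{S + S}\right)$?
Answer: $- \frac{155001}{177428} + \frac{i \sqrt{9399889883}}{170} \approx -0.8736 + 570.31 i$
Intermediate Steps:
$j{\left(S \right)} = \left(-458 + \frac{1}{2 S}\right) \left(349 + S\right)$ ($j{\left(S \right)} = \left(349 + S\right) \left(-458 + \frac{1}{2 S}\right) = \left(-458 + \frac{1}{2 S}\right) \left(349 + S\right)$)
$G = - \frac{155001}{177428}$ ($G = \left(-2325015\right) \frac{1}{2661420} = - \frac{155001}{177428} \approx -0.8736$)
$G + \sqrt{j{\left(-850 \right)} - 554714} = - \frac{155001}{177428} + \sqrt{\frac{349 - - 850 \left(319683 + 916 \left(-850\right)\right)}{2 \left(-850\right)} - 554714} = - \frac{155001}{177428} + \sqrt{\frac{1}{2} \left(- \frac{1}{850}\right) \left(349 - - 850 \left(319683 - 778600\right)\right) - 554714} = - \frac{155001}{177428} + \sqrt{\frac{1}{2} \left(- \frac{1}{850}\right) \left(349 - \left(-850\right) \left(-458917\right)\right) - 554714} = - \frac{155001}{177428} + \sqrt{\frac{1}{2} \left(- \frac{1}{850}\right) \left(349 - 390079450\right) - 554714} = - \frac{155001}{177428} + \sqrt{\frac{1}{2} \left(- \frac{1}{850}\right) \left(-390079101\right) - 554714} = - \frac{155001}{177428} + \sqrt{\frac{390079101}{1700} - 554714} = - \frac{155001}{177428} + \sqrt{- \frac{552934699}{1700}} = - \frac{155001}{177428} + \frac{i \sqrt{9399889883}}{170}$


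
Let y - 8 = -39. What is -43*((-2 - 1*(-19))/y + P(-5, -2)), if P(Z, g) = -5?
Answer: 7396/31 ≈ 238.58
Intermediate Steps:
y = -31 (y = 8 - 39 = -31)
-43*((-2 - 1*(-19))/y + P(-5, -2)) = -43*((-2 - 1*(-19))/(-31) - 5) = -43*((-2 + 19)*(-1/31) - 5) = -43*(17*(-1/31) - 5) = -43*(-17/31 - 5) = -43*(-172/31) = 7396/31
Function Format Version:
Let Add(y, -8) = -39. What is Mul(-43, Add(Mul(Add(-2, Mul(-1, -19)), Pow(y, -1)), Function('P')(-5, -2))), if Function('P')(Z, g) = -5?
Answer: Rational(7396, 31) ≈ 238.58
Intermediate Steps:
y = -31 (y = Add(8, -39) = -31)
Mul(-43, Add(Mul(Add(-2, Mul(-1, -19)), Pow(y, -1)), Function('P')(-5, -2))) = Mul(-43, Add(Mul(Add(-2, Mul(-1, -19)), Pow(-31, -1)), -5)) = Mul(-43, Add(Mul(Add(-2, 19), Rational(-1, 31)), -5)) = Mul(-43, Add(Mul(17, Rational(-1, 31)), -5)) = Mul(-43, Add(Rational(-17, 31), -5)) = Mul(-43, Rational(-172, 31)) = Rational(7396, 31)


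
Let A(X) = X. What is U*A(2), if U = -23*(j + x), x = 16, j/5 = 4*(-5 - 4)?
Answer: 7544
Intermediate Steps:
j = -180 (j = 5*(4*(-5 - 4)) = 5*(4*(-9)) = 5*(-36) = -180)
U = 3772 (U = -23*(-180 + 16) = -23*(-164) = 3772)
U*A(2) = 3772*2 = 7544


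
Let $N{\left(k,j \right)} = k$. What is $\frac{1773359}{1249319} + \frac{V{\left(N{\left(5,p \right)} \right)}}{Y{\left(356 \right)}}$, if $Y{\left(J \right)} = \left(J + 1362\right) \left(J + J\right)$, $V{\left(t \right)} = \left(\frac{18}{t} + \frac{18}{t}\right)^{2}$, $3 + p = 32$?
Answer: $\frac{3389477917564}{2387792171725} \approx 1.4195$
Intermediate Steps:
$p = 29$ ($p = -3 + 32 = 29$)
$V{\left(t \right)} = \frac{1296}{t^{2}}$ ($V{\left(t \right)} = \left(\frac{36}{t}\right)^{2} = \frac{1296}{t^{2}}$)
$Y{\left(J \right)} = 2 J \left(1362 + J\right)$ ($Y{\left(J \right)} = \left(1362 + J\right) 2 J = 2 J \left(1362 + J\right)$)
$\frac{1773359}{1249319} + \frac{V{\left(N{\left(5,p \right)} \right)}}{Y{\left(356 \right)}} = \frac{1773359}{1249319} + \frac{1296 \cdot \frac{1}{25}}{2 \cdot 356 \left(1362 + 356\right)} = 1773359 \cdot \frac{1}{1249319} + \frac{1296 \cdot \frac{1}{25}}{2 \cdot 356 \cdot 1718} = \frac{1773359}{1249319} + \frac{1296}{25 \cdot 1223216} = \frac{1773359}{1249319} + \frac{1296}{25} \cdot \frac{1}{1223216} = \frac{1773359}{1249319} + \frac{81}{1911275} = \frac{3389477917564}{2387792171725}$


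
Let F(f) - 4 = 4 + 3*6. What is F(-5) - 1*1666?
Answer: -1640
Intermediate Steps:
F(f) = 26 (F(f) = 4 + (4 + 3*6) = 4 + (4 + 18) = 4 + 22 = 26)
F(-5) - 1*1666 = 26 - 1*1666 = 26 - 1666 = -1640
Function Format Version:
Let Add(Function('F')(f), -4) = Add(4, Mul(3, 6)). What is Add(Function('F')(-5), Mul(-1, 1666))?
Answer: -1640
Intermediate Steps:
Function('F')(f) = 26 (Function('F')(f) = Add(4, Add(4, Mul(3, 6))) = Add(4, Add(4, 18)) = Add(4, 22) = 26)
Add(Function('F')(-5), Mul(-1, 1666)) = Add(26, Mul(-1, 1666)) = Add(26, -1666) = -1640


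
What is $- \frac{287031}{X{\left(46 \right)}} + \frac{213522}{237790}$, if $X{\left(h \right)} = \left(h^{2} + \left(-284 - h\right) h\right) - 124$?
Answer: $\frac{1692119753}{74666060} \approx 22.663$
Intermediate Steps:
$X{\left(h \right)} = -124 + h^{2} + h \left(-284 - h\right)$ ($X{\left(h \right)} = \left(h^{2} + h \left(-284 - h\right)\right) - 124 = -124 + h^{2} + h \left(-284 - h\right)$)
$- \frac{287031}{X{\left(46 \right)}} + \frac{213522}{237790} = - \frac{287031}{-124 - 13064} + \frac{213522}{237790} = - \frac{287031}{-124 - 13064} + 213522 \cdot \frac{1}{237790} = - \frac{287031}{-13188} + \frac{106761}{118895} = \left(-287031\right) \left(- \frac{1}{13188}\right) + \frac{106761}{118895} = \frac{95677}{4396} + \frac{106761}{118895} = \frac{1692119753}{74666060}$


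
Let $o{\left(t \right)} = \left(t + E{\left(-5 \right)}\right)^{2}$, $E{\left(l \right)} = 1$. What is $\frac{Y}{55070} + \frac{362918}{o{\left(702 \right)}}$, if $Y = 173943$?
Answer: $\frac{105950090347}{27216089630} \approx 3.8929$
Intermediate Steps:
$o{\left(t \right)} = \left(1 + t\right)^{2}$ ($o{\left(t \right)} = \left(t + 1\right)^{2} = \left(1 + t\right)^{2}$)
$\frac{Y}{55070} + \frac{362918}{o{\left(702 \right)}} = \frac{173943}{55070} + \frac{362918}{\left(1 + 702\right)^{2}} = 173943 \cdot \frac{1}{55070} + \frac{362918}{703^{2}} = \frac{173943}{55070} + \frac{362918}{494209} = \frac{105950090347}{27216089630}$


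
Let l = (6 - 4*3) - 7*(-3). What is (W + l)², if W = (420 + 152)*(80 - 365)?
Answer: 26570630025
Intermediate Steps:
W = -163020 (W = 572*(-285) = -163020)
l = 15 (l = (6 - 12) + 21 = -6 + 21 = 15)
(W + l)² = (-163020 + 15)² = (-163005)² = 26570630025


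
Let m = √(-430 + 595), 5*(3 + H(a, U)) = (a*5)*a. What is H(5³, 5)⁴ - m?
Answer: 59558881590109456 - √165 ≈ 5.9559e+16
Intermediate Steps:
H(a, U) = -3 + a² (H(a, U) = -3 + ((a*5)*a)/5 = -3 + ((5*a)*a)/5 = -3 + (5*a²)/5 = -3 + a²)
m = √165 ≈ 12.845
H(5³, 5)⁴ - m = (-3 + (5³)²)⁴ - √165 = (-3 + 125²)⁴ - √165 = (-3 + 15625)⁴ - √165 = 15622⁴ - √165 = 59558881590109456 - √165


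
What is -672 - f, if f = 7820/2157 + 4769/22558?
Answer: -32884601525/48657606 ≈ -675.84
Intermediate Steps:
f = 186690293/48657606 (f = 7820*(1/2157) + 4769*(1/22558) = 7820/2157 + 4769/22558 = 186690293/48657606 ≈ 3.8368)
-672 - f = -672 - 1*186690293/48657606 = -672 - 186690293/48657606 = -32884601525/48657606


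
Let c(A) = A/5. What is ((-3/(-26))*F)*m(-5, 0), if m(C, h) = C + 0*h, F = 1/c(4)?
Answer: -75/104 ≈ -0.72115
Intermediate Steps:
c(A) = A/5 (c(A) = A*(⅕) = A/5)
F = 5/4 (F = 1/((⅕)*4) = 1/(⅘) = 5/4 ≈ 1.2500)
m(C, h) = C (m(C, h) = C + 0 = C)
((-3/(-26))*F)*m(-5, 0) = (-3/(-26)*(5/4))*(-5) = (-3*(-1/26)*(5/4))*(-5) = ((3/26)*(5/4))*(-5) = (15/104)*(-5) = -75/104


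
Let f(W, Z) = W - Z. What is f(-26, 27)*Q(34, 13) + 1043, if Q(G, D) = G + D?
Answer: -1448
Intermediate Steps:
Q(G, D) = D + G
f(-26, 27)*Q(34, 13) + 1043 = (-26 - 1*27)*(13 + 34) + 1043 = (-26 - 27)*47 + 1043 = -53*47 + 1043 = -2491 + 1043 = -1448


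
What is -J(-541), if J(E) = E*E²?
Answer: 158340421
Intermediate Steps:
J(E) = E³
-J(-541) = -1*(-541)³ = -1*(-158340421) = 158340421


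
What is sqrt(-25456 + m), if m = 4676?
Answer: 2*I*sqrt(5195) ≈ 144.15*I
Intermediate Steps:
sqrt(-25456 + m) = sqrt(-25456 + 4676) = sqrt(-20780) = 2*I*sqrt(5195)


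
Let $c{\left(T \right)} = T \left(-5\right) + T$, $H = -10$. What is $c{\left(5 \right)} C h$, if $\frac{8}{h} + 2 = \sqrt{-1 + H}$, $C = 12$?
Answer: $256 + 128 i \sqrt{11} \approx 256.0 + 424.53 i$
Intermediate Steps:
$h = \frac{8}{-2 + i \sqrt{11}}$ ($h = \frac{8}{-2 + \sqrt{-1 - 10}} = \frac{8}{-2 + \sqrt{-11}} = \frac{8}{-2 + i \sqrt{11}} \approx -1.0667 - 1.7689 i$)
$c{\left(T \right)} = - 4 T$ ($c{\left(T \right)} = - 5 T + T = - 4 T$)
$c{\left(5 \right)} C h = \left(-4\right) 5 \cdot 12 \left(- \frac{16}{15} - \frac{8 i \sqrt{11}}{15}\right) = \left(-20\right) 12 \left(- \frac{16}{15} - \frac{8 i \sqrt{11}}{15}\right) = - 240 \left(- \frac{16}{15} - \frac{8 i \sqrt{11}}{15}\right) = 256 + 128 i \sqrt{11}$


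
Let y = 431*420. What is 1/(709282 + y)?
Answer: 1/890302 ≈ 1.1232e-6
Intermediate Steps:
y = 181020
1/(709282 + y) = 1/(709282 + 181020) = 1/890302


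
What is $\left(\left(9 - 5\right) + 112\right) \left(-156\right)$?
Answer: $-18096$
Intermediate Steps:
$\left(\left(9 - 5\right) + 112\right) \left(-156\right) = \left(4 + 112\right) \left(-156\right) = 116 \left(-156\right) = -18096$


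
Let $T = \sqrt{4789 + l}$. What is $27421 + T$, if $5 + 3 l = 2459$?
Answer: $27421 + 3 \sqrt{623} \approx 27496.0$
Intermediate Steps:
$l = 818$ ($l = - \frac{5}{3} + \frac{1}{3} \cdot 2459 = - \frac{5}{3} + \frac{2459}{3} = 818$)
$T = 3 \sqrt{623}$ ($T = \sqrt{4789 + 818} = \sqrt{5607} = 3 \sqrt{623} \approx 74.88$)
$27421 + T = 27421 + 3 \sqrt{623}$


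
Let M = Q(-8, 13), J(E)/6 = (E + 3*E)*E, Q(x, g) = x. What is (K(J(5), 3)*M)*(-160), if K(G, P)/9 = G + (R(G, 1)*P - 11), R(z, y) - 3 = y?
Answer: 6923520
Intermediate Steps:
R(z, y) = 3 + y
J(E) = 24*E² (J(E) = 6*((E + 3*E)*E) = 6*((4*E)*E) = 6*(4*E²) = 24*E²)
K(G, P) = -99 + 9*G + 36*P (K(G, P) = 9*(G + ((3 + 1)*P - 11)) = 9*(G + (4*P - 11)) = 9*(G + (-11 + 4*P)) = 9*(-11 + G + 4*P) = -99 + 9*G + 36*P)
M = -8
(K(J(5), 3)*M)*(-160) = ((-99 + 9*(24*5²) + 36*3)*(-8))*(-160) = ((-99 + 9*(24*25) + 108)*(-8))*(-160) = ((-99 + 9*600 + 108)*(-8))*(-160) = ((-99 + 5400 + 108)*(-8))*(-160) = (5409*(-8))*(-160) = -43272*(-160) = 6923520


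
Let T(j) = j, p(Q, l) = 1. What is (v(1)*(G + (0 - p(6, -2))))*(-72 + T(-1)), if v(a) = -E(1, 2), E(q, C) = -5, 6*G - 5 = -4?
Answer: 1825/6 ≈ 304.17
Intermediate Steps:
G = 1/6 (G = 5/6 + (1/6)*(-4) = 5/6 - 2/3 = 1/6 ≈ 0.16667)
v(a) = 5 (v(a) = -1*(-5) = 5)
(v(1)*(G + (0 - p(6, -2))))*(-72 + T(-1)) = (5*(1/6 + (0 - 1*1)))*(-72 - 1) = (5*(1/6 + (0 - 1)))*(-73) = (5*(1/6 - 1))*(-73) = (5*(-5/6))*(-73) = -25/6*(-73) = 1825/6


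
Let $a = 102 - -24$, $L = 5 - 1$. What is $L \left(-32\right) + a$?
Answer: $-2$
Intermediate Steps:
$L = 4$
$a = 126$ ($a = 102 + 24 = 126$)
$L \left(-32\right) + a = 4 \left(-32\right) + 126 = -128 + 126 = -2$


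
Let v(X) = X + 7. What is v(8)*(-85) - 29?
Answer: -1304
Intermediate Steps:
v(X) = 7 + X
v(8)*(-85) - 29 = (7 + 8)*(-85) - 29 = 15*(-85) - 29 = -1275 - 29 = -1304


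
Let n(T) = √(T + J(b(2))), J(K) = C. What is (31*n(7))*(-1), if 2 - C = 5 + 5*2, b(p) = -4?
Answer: -31*I*√6 ≈ -75.934*I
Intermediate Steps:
C = -13 (C = 2 - (5 + 5*2) = 2 - (5 + 10) = 2 - 1*15 = 2 - 15 = -13)
J(K) = -13
n(T) = √(-13 + T) (n(T) = √(T - 13) = √(-13 + T))
(31*n(7))*(-1) = (31*√(-13 + 7))*(-1) = (31*√(-6))*(-1) = (31*(I*√6))*(-1) = (31*I*√6)*(-1) = -31*I*√6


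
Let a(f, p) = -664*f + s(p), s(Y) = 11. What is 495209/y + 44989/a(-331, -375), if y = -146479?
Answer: -102254518424/32195351805 ≈ -3.1761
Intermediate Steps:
a(f, p) = 11 - 664*f (a(f, p) = -664*f + 11 = 11 - 664*f)
495209/y + 44989/a(-331, -375) = 495209/(-146479) + 44989/(11 - 664*(-331)) = 495209*(-1/146479) + 44989/(11 + 219784) = -495209/146479 + 44989/219795 = -102254518424/32195351805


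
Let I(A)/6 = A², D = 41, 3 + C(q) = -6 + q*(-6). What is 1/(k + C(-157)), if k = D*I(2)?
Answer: 1/1917 ≈ 0.00052165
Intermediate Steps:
C(q) = -9 - 6*q (C(q) = -3 + (-6 + q*(-6)) = -3 + (-6 - 6*q) = -9 - 6*q)
I(A) = 6*A²
k = 984 (k = 41*(6*2²) = 41*(6*4) = 41*24 = 984)
1/(k + C(-157)) = 1/(984 + (-9 - 6*(-157))) = 1/(984 + (-9 + 942)) = 1/(984 + 933) = 1/1917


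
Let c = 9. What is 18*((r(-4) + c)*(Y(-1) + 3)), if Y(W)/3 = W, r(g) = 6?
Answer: 0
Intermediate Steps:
Y(W) = 3*W
18*((r(-4) + c)*(Y(-1) + 3)) = 18*((6 + 9)*(3*(-1) + 3)) = 18*(15*(-3 + 3)) = 18*(15*0) = 18*0 = 0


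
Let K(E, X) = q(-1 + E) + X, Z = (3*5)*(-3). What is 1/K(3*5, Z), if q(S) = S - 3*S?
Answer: -1/73 ≈ -0.013699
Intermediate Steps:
q(S) = -2*S
Z = -45 (Z = 15*(-3) = -45)
K(E, X) = 2 + X - 2*E (K(E, X) = -2*(-1 + E) + X = (2 - 2*E) + X = 2 + X - 2*E)
1/K(3*5, Z) = 1/(2 - 45 - 6*5) = 1/(2 - 45 - 2*15) = 1/(2 - 45 - 30) = 1/(-73) = -1/73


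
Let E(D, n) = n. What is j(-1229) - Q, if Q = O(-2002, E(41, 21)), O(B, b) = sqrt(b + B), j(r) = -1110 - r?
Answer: 119 - I*sqrt(1981) ≈ 119.0 - 44.508*I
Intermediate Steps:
O(B, b) = sqrt(B + b)
Q = I*sqrt(1981) (Q = sqrt(-2002 + 21) = sqrt(-1981) = I*sqrt(1981) ≈ 44.508*I)
j(-1229) - Q = (-1110 - 1*(-1229)) - I*sqrt(1981) = (-1110 + 1229) - I*sqrt(1981) = 119 - I*sqrt(1981)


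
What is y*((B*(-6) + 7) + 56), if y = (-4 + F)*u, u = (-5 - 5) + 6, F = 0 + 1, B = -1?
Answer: 828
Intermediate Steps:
F = 1
u = -4 (u = -10 + 6 = -4)
y = 12 (y = (-4 + 1)*(-4) = -3*(-4) = 12)
y*((B*(-6) + 7) + 56) = 12*((-1*(-6) + 7) + 56) = 12*((6 + 7) + 56) = 12*(13 + 56) = 12*69 = 828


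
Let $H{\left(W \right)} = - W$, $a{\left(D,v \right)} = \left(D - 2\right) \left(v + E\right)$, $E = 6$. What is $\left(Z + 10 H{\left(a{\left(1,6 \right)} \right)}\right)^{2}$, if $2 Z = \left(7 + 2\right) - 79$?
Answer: $7225$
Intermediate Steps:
$a{\left(D,v \right)} = \left(-2 + D\right) \left(6 + v\right)$ ($a{\left(D,v \right)} = \left(D - 2\right) \left(v + 6\right) = \left(-2 + D\right) \left(6 + v\right)$)
$Z = -35$ ($Z = \frac{\left(7 + 2\right) - 79}{2} = \frac{9 - 79}{2} = \frac{1}{2} \left(-70\right) = -35$)
$\left(Z + 10 H{\left(a{\left(1,6 \right)} \right)}\right)^{2} = \left(-35 + 10 \left(- (-12 - 12 + 6 \cdot 1 + 1 \cdot 6)\right)\right)^{2} = \left(-35 + 10 \left(- (-12 - 12 + 6 + 6)\right)\right)^{2} = \left(-35 + 10 \left(\left(-1\right) \left(-12\right)\right)\right)^{2} = \left(-35 + 10 \cdot 12\right)^{2} = \left(-35 + 120\right)^{2} = 85^{2} = 7225$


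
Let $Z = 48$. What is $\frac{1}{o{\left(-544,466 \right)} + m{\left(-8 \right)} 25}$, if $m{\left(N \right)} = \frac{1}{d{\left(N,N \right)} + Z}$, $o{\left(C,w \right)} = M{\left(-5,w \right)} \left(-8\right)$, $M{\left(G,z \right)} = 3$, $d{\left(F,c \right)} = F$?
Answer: $- \frac{8}{187} \approx -0.042781$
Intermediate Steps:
$o{\left(C,w \right)} = -24$ ($o{\left(C,w \right)} = 3 \left(-8\right) = -24$)
$m{\left(N \right)} = \frac{1}{48 + N}$ ($m{\left(N \right)} = \frac{1}{N + 48} = \frac{1}{48 + N}$)
$\frac{1}{o{\left(-544,466 \right)} + m{\left(-8 \right)} 25} = \frac{1}{-24 + \frac{1}{48 - 8} \cdot 25} = \frac{1}{-24 + \frac{1}{40} \cdot 25} = \frac{1}{-24 + \frac{5}{8}} = \frac{1}{- \frac{187}{8}} = - \frac{8}{187}$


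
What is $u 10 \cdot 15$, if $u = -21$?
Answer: $-3150$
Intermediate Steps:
$u 10 \cdot 15 = \left(-21\right) 10 \cdot 15 = \left(-210\right) 15 = -3150$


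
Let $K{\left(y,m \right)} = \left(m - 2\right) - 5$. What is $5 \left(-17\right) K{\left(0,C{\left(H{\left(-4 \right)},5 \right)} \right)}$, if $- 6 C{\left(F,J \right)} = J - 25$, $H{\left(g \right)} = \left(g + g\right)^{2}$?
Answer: $\frac{935}{3} \approx 311.67$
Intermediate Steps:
$H{\left(g \right)} = 4 g^{2}$ ($H{\left(g \right)} = \left(2 g\right)^{2} = 4 g^{2}$)
$C{\left(F,J \right)} = \frac{25}{6} - \frac{J}{6}$ ($C{\left(F,J \right)} = - \frac{J - 25}{6} = - \frac{-25 + J}{6} = \frac{25}{6} - \frac{J}{6}$)
$K{\left(y,m \right)} = -7 + m$ ($K{\left(y,m \right)} = \left(-2 + m\right) - 5 = -7 + m$)
$5 \left(-17\right) K{\left(0,C{\left(H{\left(-4 \right)},5 \right)} \right)} = 5 \left(-17\right) \left(-7 + \left(\frac{25}{6} - \frac{5}{6}\right)\right) = - 85 \left(-7 + \left(\frac{25}{6} - \frac{5}{6}\right)\right) = - 85 \left(-7 + \frac{10}{3}\right) = \left(-85\right) \left(- \frac{11}{3}\right) = \frac{935}{3}$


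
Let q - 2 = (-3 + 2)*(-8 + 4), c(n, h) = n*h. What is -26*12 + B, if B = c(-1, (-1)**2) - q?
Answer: -319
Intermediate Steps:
c(n, h) = h*n
q = 6 (q = 2 + (-3 + 2)*(-8 + 4) = 2 - 1*(-4) = 2 + 4 = 6)
B = -7 (B = (-1)**2*(-1) - 1*6 = 1*(-1) - 6 = -1 - 6 = -7)
-26*12 + B = -26*12 - 7 = -312 - 7 = -319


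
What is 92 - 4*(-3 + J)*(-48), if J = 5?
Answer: 476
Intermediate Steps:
92 - 4*(-3 + J)*(-48) = 92 - 4*(-3 + 5)*(-48) = 92 - 4*2*(-48) = 92 - 8*(-48) = 92 + 384 = 476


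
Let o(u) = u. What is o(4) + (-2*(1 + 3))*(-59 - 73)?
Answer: 1060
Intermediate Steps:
o(4) + (-2*(1 + 3))*(-59 - 73) = 4 + (-2*(1 + 3))*(-59 - 73) = 4 - 2*4*(-132) = 4 - 8*(-132) = 4 + 1056 = 1060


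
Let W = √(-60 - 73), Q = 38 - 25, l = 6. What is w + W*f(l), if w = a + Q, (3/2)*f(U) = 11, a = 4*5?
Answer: 33 + 22*I*√133/3 ≈ 33.0 + 84.572*I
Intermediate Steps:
Q = 13
a = 20
f(U) = 22/3 (f(U) = (⅔)*11 = 22/3)
w = 33 (w = 20 + 13 = 33)
W = I*√133 (W = √(-133) = I*√133 ≈ 11.533*I)
w + W*f(l) = 33 + (I*√133)*(22/3) = 33 + 22*I*√133/3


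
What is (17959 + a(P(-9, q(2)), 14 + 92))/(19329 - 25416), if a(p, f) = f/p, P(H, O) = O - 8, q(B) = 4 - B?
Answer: -53824/18261 ≈ -2.9475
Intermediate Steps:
P(H, O) = -8 + O
(17959 + a(P(-9, q(2)), 14 + 92))/(19329 - 25416) = (17959 + (14 + 92)/(-8 + (4 - 1*2)))/(19329 - 25416) = (17959 + 106/(-8 + (4 - 2)))/(-6087) = (17959 + 106/(-8 + 2))*(-1/6087) = (17959 + 106/(-6))*(-1/6087) = (17959 + 106*(-⅙))*(-1/6087) = (17959 - 53/3)*(-1/6087) = (53824/3)*(-1/6087) = -53824/18261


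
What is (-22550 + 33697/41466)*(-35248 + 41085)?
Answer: -5457738607711/41466 ≈ -1.3162e+8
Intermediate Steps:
(-22550 + 33697/41466)*(-35248 + 41085) = (-22550 + 33697*(1/41466))*5837 = (-22550 + 33697/41466)*5837 = -935024603/41466*5837 = -5457738607711/41466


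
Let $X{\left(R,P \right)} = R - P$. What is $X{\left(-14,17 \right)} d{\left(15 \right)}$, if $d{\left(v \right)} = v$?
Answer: $-465$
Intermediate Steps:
$X{\left(-14,17 \right)} d{\left(15 \right)} = \left(-14 - 17\right) 15 = \left(-31\right) 15 = -465$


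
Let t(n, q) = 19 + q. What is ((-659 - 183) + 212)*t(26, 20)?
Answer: -24570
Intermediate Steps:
((-659 - 183) + 212)*t(26, 20) = ((-659 - 183) + 212)*(19 + 20) = (-842 + 212)*39 = -630*39 = -24570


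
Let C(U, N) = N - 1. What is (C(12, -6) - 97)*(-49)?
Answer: 5096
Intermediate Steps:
C(U, N) = -1 + N
(C(12, -6) - 97)*(-49) = ((-1 - 6) - 97)*(-49) = (-7 - 97)*(-49) = -104*(-49) = 5096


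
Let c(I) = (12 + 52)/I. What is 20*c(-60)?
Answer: -64/3 ≈ -21.333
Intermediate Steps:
c(I) = 64/I
20*c(-60) = 20*(64/(-60)) = 20*(64*(-1/60)) = 20*(-16/15) = -64/3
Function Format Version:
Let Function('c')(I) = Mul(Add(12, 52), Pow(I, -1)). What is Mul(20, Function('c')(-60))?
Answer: Rational(-64, 3) ≈ -21.333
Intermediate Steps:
Function('c')(I) = Mul(64, Pow(I, -1))
Mul(20, Function('c')(-60)) = Mul(20, Mul(64, Pow(-60, -1))) = Mul(20, Mul(64, Rational(-1, 60))) = Mul(20, Rational(-16, 15)) = Rational(-64, 3)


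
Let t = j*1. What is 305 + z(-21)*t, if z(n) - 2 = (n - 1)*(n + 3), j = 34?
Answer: 13837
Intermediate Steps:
t = 34 (t = 34*1 = 34)
z(n) = 2 + (-1 + n)*(3 + n) (z(n) = 2 + (n - 1)*(n + 3) = 2 + (-1 + n)*(3 + n))
305 + z(-21)*t = 305 + (-1 + (-21)**2 + 2*(-21))*34 = 305 + (-1 + 441 - 42)*34 = 305 + 398*34 = 305 + 13532 = 13837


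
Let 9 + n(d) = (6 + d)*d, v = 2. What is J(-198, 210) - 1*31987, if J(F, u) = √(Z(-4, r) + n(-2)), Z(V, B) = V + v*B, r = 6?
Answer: -31987 + 3*I ≈ -31987.0 + 3.0*I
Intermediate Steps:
Z(V, B) = V + 2*B
n(d) = -9 + d*(6 + d) (n(d) = -9 + (6 + d)*d = -9 + d*(6 + d))
J(F, u) = 3*I (J(F, u) = √((-4 + 2*6) + (-9 + (-2)² + 6*(-2))) = √((-4 + 12) + (-9 + 4 - 12)) = √(8 - 17) = √(-9) = 3*I)
J(-198, 210) - 1*31987 = 3*I - 1*31987 = 3*I - 31987 = -31987 + 3*I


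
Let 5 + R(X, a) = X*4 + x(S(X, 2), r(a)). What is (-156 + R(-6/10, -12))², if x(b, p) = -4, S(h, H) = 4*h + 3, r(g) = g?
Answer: 700569/25 ≈ 28023.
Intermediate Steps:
S(h, H) = 3 + 4*h
R(X, a) = -9 + 4*X (R(X, a) = -5 + (X*4 - 4) = -5 + (4*X - 4) = -5 + (-4 + 4*X) = -9 + 4*X)
(-156 + R(-6/10, -12))² = (-156 + (-9 + 4*(-6/10)))² = (-156 + (-9 + 4*(-6*⅒)))² = (-156 + (-9 + 4*(-⅗)))² = (-156 + (-9 - 12/5))² = (-156 - 57/5)² = (-837/5)² = 700569/25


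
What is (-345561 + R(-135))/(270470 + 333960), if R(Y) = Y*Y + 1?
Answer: -65467/120886 ≈ -0.54156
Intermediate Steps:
R(Y) = 1 + Y² (R(Y) = Y² + 1 = 1 + Y²)
(-345561 + R(-135))/(270470 + 333960) = (-345561 + (1 + (-135)²))/(270470 + 333960) = (-345561 + (1 + 18225))/604430 = (-345561 + 18226)*(1/604430) = -327335*1/604430 = -65467/120886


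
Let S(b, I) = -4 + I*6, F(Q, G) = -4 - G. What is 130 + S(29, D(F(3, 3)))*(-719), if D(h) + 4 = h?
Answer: 50460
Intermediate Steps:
D(h) = -4 + h
S(b, I) = -4 + 6*I
130 + S(29, D(F(3, 3)))*(-719) = 130 + (-4 + 6*(-4 + (-4 - 1*3)))*(-719) = 130 + (-4 + 6*(-4 + (-4 - 3)))*(-719) = 130 + (-4 + 6*(-4 - 7))*(-719) = 130 + (-4 + 6*(-11))*(-719) = 130 + (-4 - 66)*(-719) = 130 - 70*(-719) = 130 + 50330 = 50460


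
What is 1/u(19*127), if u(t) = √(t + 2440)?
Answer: √4853/4853 ≈ 0.014355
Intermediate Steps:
u(t) = √(2440 + t)
1/u(19*127) = 1/(√(2440 + 19*127)) = 1/(√(2440 + 2413)) = 1/(√4853) = √4853/4853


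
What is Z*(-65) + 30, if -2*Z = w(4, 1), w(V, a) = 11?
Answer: 775/2 ≈ 387.50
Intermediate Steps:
Z = -11/2 (Z = -½*11 = -11/2 ≈ -5.5000)
Z*(-65) + 30 = -11/2*(-65) + 30 = 715/2 + 30 = 775/2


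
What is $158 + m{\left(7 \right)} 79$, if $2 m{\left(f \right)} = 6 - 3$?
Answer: $\frac{553}{2} \approx 276.5$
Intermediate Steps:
$m{\left(f \right)} = \frac{3}{2}$ ($m{\left(f \right)} = \frac{6 - 3}{2} = \frac{1}{2} \cdot 3 = \frac{3}{2}$)
$158 + m{\left(7 \right)} 79 = 158 + \frac{3}{2} \cdot 79 = 158 + \frac{237}{2} = \frac{553}{2}$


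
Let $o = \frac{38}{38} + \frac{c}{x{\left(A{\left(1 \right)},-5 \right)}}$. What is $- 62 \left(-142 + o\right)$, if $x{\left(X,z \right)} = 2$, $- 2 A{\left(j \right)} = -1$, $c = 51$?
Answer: $7161$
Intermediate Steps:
$A{\left(j \right)} = \frac{1}{2}$ ($A{\left(j \right)} = \left(- \frac{1}{2}\right) \left(-1\right) = \frac{1}{2}$)
$o = \frac{53}{2}$ ($o = \frac{38}{38} + \frac{51}{2} = 38 \cdot \frac{1}{38} + 51 \cdot \frac{1}{2} = 1 + \frac{51}{2} = \frac{53}{2} \approx 26.5$)
$- 62 \left(-142 + o\right) = - 62 \left(-142 + \frac{53}{2}\right) = \left(-62\right) \left(- \frac{231}{2}\right) = 7161$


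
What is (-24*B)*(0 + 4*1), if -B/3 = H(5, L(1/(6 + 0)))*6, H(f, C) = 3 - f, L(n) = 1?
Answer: -3456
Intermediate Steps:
B = 36 (B = -3*(3 - 1*5)*6 = -3*(3 - 5)*6 = -(-6)*6 = -3*(-12) = 36)
(-24*B)*(0 + 4*1) = (-24*36)*(0 + 4*1) = -864*(0 + 4) = -864*4 = -3456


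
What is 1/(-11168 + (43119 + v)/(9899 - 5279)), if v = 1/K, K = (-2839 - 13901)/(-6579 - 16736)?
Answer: -3093552/34519915321 ≈ -8.9616e-5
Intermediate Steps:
K = 3348/4663 (K = -16740/(-23315) = -16740*(-1/23315) = 3348/4663 ≈ 0.71799)
v = 4663/3348 (v = 1/(3348/4663) = 4663/3348 ≈ 1.3928)
1/(-11168 + (43119 + v)/(9899 - 5279)) = 1/(-11168 + (43119 + 4663/3348)/(9899 - 5279)) = 1/(-11168 + (144367075/3348)/4620) = 1/(-11168 + (144367075/3348)*(1/4620)) = 1/(-11168 + 28873415/3093552) = 1/(-34519915321/3093552) = -3093552/34519915321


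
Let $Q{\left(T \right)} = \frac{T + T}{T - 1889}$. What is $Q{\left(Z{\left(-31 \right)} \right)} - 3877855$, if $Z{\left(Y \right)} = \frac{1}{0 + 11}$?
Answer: $- \frac{40287035596}{10389} \approx -3.8779 \cdot 10^{6}$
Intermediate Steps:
$Z{\left(Y \right)} = \frac{1}{11}$
$Q{\left(T \right)} = \frac{2 T}{-1889 + T}$
$Q{\left(Z{\left(-31 \right)} \right)} - 3877855 = 2 \cdot \frac{1}{11} \frac{1}{-1889 + \frac{1}{11}} - 3877855 = 2 \cdot \frac{1}{11} \frac{1}{- \frac{20778}{11}} - 3877855 = 2 \cdot \frac{1}{11} \left(- \frac{11}{20778}\right) - 3877855 = - \frac{1}{10389} - 3877855 = - \frac{40287035596}{10389}$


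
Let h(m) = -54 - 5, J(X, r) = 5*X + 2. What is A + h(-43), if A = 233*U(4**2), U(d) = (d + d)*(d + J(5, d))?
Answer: 320549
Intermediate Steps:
J(X, r) = 2 + 5*X
U(d) = 2*d*(27 + d) (U(d) = (d + d)*(d + (2 + 5*5)) = (2*d)*(d + (2 + 25)) = (2*d)*(d + 27) = (2*d)*(27 + d) = 2*d*(27 + d))
h(m) = -59
A = 320608 (A = 233*(2*4**2*(27 + 4**2)) = 233*(2*16*(27 + 16)) = 233*(2*16*43) = 233*1376 = 320608)
A + h(-43) = 320608 - 59 = 320549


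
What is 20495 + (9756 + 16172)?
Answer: 46423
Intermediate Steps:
20495 + (9756 + 16172) = 20495 + 25928 = 46423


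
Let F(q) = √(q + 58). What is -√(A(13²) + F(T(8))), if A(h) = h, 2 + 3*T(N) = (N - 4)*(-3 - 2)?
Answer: -√(1521 + 6*√114)/3 ≈ -13.271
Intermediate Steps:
T(N) = 6 - 5*N/3 (T(N) = -⅔ + ((N - 4)*(-3 - 2))/3 = -⅔ + ((-4 + N)*(-5))/3 = -⅔ + (20 - 5*N)/3 = -⅔ + (20/3 - 5*N/3) = 6 - 5*N/3)
F(q) = √(58 + q)
-√(A(13²) + F(T(8))) = -√(13² + √(58 + (6 - 5/3*8))) = -√(169 + √(58 + (6 - 40/3))) = -√(169 + √(58 - 22/3)) = -√(169 + √(152/3)) = -√(169 + 2*√114/3)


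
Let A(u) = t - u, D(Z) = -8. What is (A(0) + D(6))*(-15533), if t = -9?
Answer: 264061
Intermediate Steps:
A(u) = -9 - u
(A(0) + D(6))*(-15533) = ((-9 - 1*0) - 8)*(-15533) = ((-9 + 0) - 8)*(-15533) = (-9 - 8)*(-15533) = -17*(-15533) = 264061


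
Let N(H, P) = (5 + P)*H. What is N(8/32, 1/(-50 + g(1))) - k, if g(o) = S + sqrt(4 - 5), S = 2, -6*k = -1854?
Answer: -2837503/9220 - I/9220 ≈ -307.76 - 0.00010846*I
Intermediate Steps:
k = 309 (k = -1/6*(-1854) = 309)
g(o) = 2 + I (g(o) = 2 + sqrt(4 - 5) = 2 + sqrt(-1) = 2 + I)
N(H, P) = H*(5 + P)
N(8/32, 1/(-50 + g(1))) - k = (8/32)*(5 + 1/(-50 + (2 + I))) - 1*309 = (8*(1/32))*(5 + 1/(-48 + I)) - 309 = (5 + (-48 - I)/2305)/4 - 309 = (5/4 + (-48 - I)/9220) - 309 = -1231/4 + (-48 - I)/9220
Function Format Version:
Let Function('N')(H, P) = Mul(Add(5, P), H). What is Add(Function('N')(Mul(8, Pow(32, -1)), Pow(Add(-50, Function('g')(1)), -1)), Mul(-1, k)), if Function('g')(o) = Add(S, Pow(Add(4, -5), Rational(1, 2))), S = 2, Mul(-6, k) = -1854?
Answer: Add(Rational(-2837503, 9220), Mul(Rational(-1, 9220), I)) ≈ Add(-307.76, Mul(-0.00010846, I))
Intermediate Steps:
k = 309 (k = Mul(Rational(-1, 6), -1854) = 309)
Function('g')(o) = Add(2, I) (Function('g')(o) = Add(2, Pow(Add(4, -5), Rational(1, 2))) = Add(2, Pow(-1, Rational(1, 2))) = Add(2, I))
Function('N')(H, P) = Mul(H, Add(5, P))
Add(Function('N')(Mul(8, Pow(32, -1)), Pow(Add(-50, Function('g')(1)), -1)), Mul(-1, k)) = Add(Mul(Mul(8, Pow(32, -1)), Add(5, Pow(Add(-50, Add(2, I)), -1))), Mul(-1, 309)) = Add(Mul(Mul(8, Rational(1, 32)), Add(5, Pow(Add(-48, I), -1))), -309) = Add(Mul(Rational(1, 4), Add(5, Mul(Rational(1, 2305), Add(-48, Mul(-1, I))))), -309) = Add(Add(Rational(5, 4), Mul(Rational(1, 9220), Add(-48, Mul(-1, I)))), -309) = Add(Rational(-1231, 4), Mul(Rational(1, 9220), Add(-48, Mul(-1, I))))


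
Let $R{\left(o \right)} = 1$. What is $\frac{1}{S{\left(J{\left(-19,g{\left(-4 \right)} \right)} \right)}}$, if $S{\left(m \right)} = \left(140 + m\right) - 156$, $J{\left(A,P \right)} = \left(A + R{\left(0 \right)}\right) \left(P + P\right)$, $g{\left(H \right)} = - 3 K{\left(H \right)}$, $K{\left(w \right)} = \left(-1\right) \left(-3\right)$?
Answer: $\frac{1}{308} \approx 0.0032468$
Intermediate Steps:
$K{\left(w \right)} = 3$
$g{\left(H \right)} = -9$ ($g{\left(H \right)} = \left(-3\right) 3 = -9$)
$J{\left(A,P \right)} = 2 P \left(1 + A\right)$ ($J{\left(A,P \right)} = \left(A + 1\right) \left(P + P\right) = \left(1 + A\right) 2 P = 2 P \left(1 + A\right)$)
$S{\left(m \right)} = -16 + m$
$\frac{1}{S{\left(J{\left(-19,g{\left(-4 \right)} \right)} \right)}} = \frac{1}{-16 + 2 \left(-9\right) \left(1 - 19\right)} = \frac{1}{-16 + 2 \left(-9\right) \left(-18\right)} = \frac{1}{-16 + 324} = \frac{1}{308}$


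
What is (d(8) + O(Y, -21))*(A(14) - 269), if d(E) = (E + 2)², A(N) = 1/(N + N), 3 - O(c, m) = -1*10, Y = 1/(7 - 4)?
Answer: -851003/28 ≈ -30393.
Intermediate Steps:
Y = ⅓ (Y = 1/3 = ⅓ ≈ 0.33333)
O(c, m) = 13 (O(c, m) = 3 - (-1)*10 = 3 - 1*(-10) = 3 + 10 = 13)
A(N) = 1/(2*N)
d(E) = (2 + E)²
(d(8) + O(Y, -21))*(A(14) - 269) = ((2 + 8)² + 13)*((½)/14 - 269) = (10² + 13)*((½)*(1/14) - 269) = (100 + 13)*(1/28 - 269) = 113*(-7531/28) = -851003/28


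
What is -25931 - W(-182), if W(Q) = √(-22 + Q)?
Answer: -25931 - 2*I*√51 ≈ -25931.0 - 14.283*I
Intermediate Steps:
-25931 - W(-182) = -25931 - √(-22 - 182) = -25931 - √(-204) = -25931 - 2*I*√51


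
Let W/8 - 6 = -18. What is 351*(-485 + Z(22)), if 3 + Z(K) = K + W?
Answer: -197262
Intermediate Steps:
W = -96 (W = 48 + 8*(-18) = 48 - 144 = -96)
Z(K) = -99 + K (Z(K) = -3 + (K - 96) = -3 + (-96 + K) = -99 + K)
351*(-485 + Z(22)) = 351*(-485 + (-99 + 22)) = 351*(-485 - 77) = 351*(-562) = -197262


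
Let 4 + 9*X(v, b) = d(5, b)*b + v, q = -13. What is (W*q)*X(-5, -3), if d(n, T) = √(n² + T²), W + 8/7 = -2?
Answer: -286/7 - 286*√34/21 ≈ -120.27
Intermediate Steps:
W = -22/7 (W = -8/7 - 2 = -22/7 ≈ -3.1429)
d(n, T) = √(T² + n²)
X(v, b) = -4/9 + v/9 + b*√(25 + b²)/9 (X(v, b) = -4/9 + (√(b² + 5²)*b + v)/9 = -4/9 + (√(b² + 25)*b + v)/9 = -4/9 + (√(25 + b²)*b + v)/9 = -4/9 + (b*√(25 + b²) + v)/9 = -4/9 + (v + b*√(25 + b²))/9 = -4/9 + (v/9 + b*√(25 + b²)/9) = -4/9 + v/9 + b*√(25 + b²)/9)
(W*q)*X(-5, -3) = (-22/7*(-13))*(-4/9 + (⅑)*(-5) + (⅑)*(-3)*√(25 + (-3)²)) = 286*(-4/9 - 5/9 + (⅑)*(-3)*√(25 + 9))/7 = 286*(-4/9 - 5/9 + (⅑)*(-3)*√34)/7 = 286*(-4/9 - 5/9 - √34/3)/7 = 286*(-1 - √34/3)/7 = -286/7 - 286*√34/21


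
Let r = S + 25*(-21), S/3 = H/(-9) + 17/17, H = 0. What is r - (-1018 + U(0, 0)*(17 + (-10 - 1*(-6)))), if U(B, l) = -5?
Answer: 561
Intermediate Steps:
S = 3 (S = 3*(0/(-9) + 17/17) = 3*(0*(-⅑) + 17*(1/17)) = 3*(0 + 1) = 3*1 = 3)
r = -522 (r = 3 + 25*(-21) = 3 - 525 = -522)
r - (-1018 + U(0, 0)*(17 + (-10 - 1*(-6)))) = -522 - (-1018 - 5*(17 + (-10 - 1*(-6)))) = -522 - (-1018 - 5*(17 + (-10 + 6))) = -522 - (-1018 - 5*(17 - 4)) = -522 - (-1018 - 5*13) = -522 - (-1018 - 65) = -522 - 1*(-1083) = -522 + 1083 = 561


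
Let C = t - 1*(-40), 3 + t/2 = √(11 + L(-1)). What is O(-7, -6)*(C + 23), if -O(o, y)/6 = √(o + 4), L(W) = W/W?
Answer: I*(-72 - 342*√3) ≈ -664.36*I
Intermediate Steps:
L(W) = 1
O(o, y) = -6*√(4 + o) (O(o, y) = -6*√(o + 4) = -6*√(4 + o))
t = -6 + 4*√3 (t = -6 + 2*√(11 + 1) = -6 + 2*√12 = -6 + 2*(2*√3) = -6 + 4*√3 ≈ 0.92820)
C = 34 + 4*√3 (C = (-6 + 4*√3) - 1*(-40) = (-6 + 4*√3) + 40 = 34 + 4*√3 ≈ 40.928)
O(-7, -6)*(C + 23) = (-6*√(4 - 7))*((34 + 4*√3) + 23) = (-6*I*√3)*(57 + 4*√3) = -6*I*√3*(57 + 4*√3)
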